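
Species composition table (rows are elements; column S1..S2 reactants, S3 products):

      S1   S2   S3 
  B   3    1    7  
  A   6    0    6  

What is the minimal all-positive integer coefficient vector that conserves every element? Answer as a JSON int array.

Coefficients: [1, 4, 1]

B: 1·3+4·1 = 7 | 1·7 = 7
A: 1·6+4·0 = 6 | 1·6 = 6
gcd(1,4,1) = 1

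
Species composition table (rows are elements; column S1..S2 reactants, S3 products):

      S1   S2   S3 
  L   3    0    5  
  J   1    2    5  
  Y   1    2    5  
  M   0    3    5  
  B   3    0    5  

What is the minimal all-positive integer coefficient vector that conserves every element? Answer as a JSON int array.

L: 5·3+5·0 = 15 | 3·5 = 15
J: 5·1+5·2 = 15 | 3·5 = 15
Y: 5·1+5·2 = 15 | 3·5 = 15
M: 5·0+5·3 = 15 | 3·5 = 15
B: 5·3+5·0 = 15 | 3·5 = 15
gcd(5,5,3) = 1

Coefficients: [5, 5, 3]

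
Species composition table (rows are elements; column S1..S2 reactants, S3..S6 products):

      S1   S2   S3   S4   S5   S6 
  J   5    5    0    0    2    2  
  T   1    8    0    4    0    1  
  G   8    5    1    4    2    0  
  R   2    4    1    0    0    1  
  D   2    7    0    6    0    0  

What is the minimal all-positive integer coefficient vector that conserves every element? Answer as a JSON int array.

J: 2·5+2·5 = 20 | 6·0+3·0+4·2+6·2 = 20
T: 2·1+2·8 = 18 | 6·0+3·4+4·0+6·1 = 18
G: 2·8+2·5 = 26 | 6·1+3·4+4·2+6·0 = 26
R: 2·2+2·4 = 12 | 6·1+3·0+4·0+6·1 = 12
D: 2·2+2·7 = 18 | 6·0+3·6+4·0+6·0 = 18
gcd(2,2,6,3,4,6) = 1

Coefficients: [2, 2, 6, 3, 4, 6]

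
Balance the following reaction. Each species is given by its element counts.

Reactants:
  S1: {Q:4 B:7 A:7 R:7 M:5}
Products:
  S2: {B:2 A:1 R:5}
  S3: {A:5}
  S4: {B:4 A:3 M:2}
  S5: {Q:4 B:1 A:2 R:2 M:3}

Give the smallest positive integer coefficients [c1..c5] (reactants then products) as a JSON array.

Coefficients: [5, 5, 1, 5, 5]

Q: 5·4 = 20 | 5·0+1·0+5·0+5·4 = 20
B: 5·7 = 35 | 5·2+1·0+5·4+5·1 = 35
A: 5·7 = 35 | 5·1+1·5+5·3+5·2 = 35
R: 5·7 = 35 | 5·5+1·0+5·0+5·2 = 35
M: 5·5 = 25 | 5·0+1·0+5·2+5·3 = 25
gcd(5,5,1,5,5) = 1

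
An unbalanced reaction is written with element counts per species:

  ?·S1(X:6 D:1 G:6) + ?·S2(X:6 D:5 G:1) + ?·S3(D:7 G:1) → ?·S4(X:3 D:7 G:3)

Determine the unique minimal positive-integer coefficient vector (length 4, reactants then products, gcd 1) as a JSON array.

Coefficients: [2, 1, 5, 6]

X: 2·6+1·6+5·0 = 18 | 6·3 = 18
D: 2·1+1·5+5·7 = 42 | 6·7 = 42
G: 2·6+1·1+5·1 = 18 | 6·3 = 18
gcd(2,1,5,6) = 1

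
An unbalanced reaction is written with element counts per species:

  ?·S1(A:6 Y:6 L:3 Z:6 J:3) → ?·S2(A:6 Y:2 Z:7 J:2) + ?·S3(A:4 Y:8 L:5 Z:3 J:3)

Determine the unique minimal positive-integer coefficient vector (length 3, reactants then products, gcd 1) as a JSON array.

Coefficients: [5, 3, 3]

A: 5·6 = 30 | 3·6+3·4 = 30
Y: 5·6 = 30 | 3·2+3·8 = 30
L: 5·3 = 15 | 3·0+3·5 = 15
Z: 5·6 = 30 | 3·7+3·3 = 30
J: 5·3 = 15 | 3·2+3·3 = 15
gcd(5,3,3) = 1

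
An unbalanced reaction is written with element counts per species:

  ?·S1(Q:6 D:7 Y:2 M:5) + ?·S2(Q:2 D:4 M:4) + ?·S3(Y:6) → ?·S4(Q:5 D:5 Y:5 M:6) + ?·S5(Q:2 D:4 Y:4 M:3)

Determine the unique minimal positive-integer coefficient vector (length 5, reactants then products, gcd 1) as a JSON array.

Coefficients: [2, 5, 5, 2, 6]

Q: 2·6+5·2+5·0 = 22 | 2·5+6·2 = 22
D: 2·7+5·4+5·0 = 34 | 2·5+6·4 = 34
Y: 2·2+5·0+5·6 = 34 | 2·5+6·4 = 34
M: 2·5+5·4+5·0 = 30 | 2·6+6·3 = 30
gcd(2,5,5,2,6) = 1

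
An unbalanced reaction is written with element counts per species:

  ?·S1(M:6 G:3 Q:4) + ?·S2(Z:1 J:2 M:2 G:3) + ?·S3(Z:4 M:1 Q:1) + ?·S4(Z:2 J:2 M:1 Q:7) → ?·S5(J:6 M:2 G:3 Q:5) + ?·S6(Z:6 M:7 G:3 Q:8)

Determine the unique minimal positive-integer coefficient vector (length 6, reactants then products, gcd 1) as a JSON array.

Coefficients: [4, 4, 4, 5, 3, 5]

Z: 4·0+4·1+4·4+5·2 = 30 | 3·0+5·6 = 30
J: 4·0+4·2+4·0+5·2 = 18 | 3·6+5·0 = 18
M: 4·6+4·2+4·1+5·1 = 41 | 3·2+5·7 = 41
G: 4·3+4·3+4·0+5·0 = 24 | 3·3+5·3 = 24
Q: 4·4+4·0+4·1+5·7 = 55 | 3·5+5·8 = 55
gcd(4,4,4,5,3,5) = 1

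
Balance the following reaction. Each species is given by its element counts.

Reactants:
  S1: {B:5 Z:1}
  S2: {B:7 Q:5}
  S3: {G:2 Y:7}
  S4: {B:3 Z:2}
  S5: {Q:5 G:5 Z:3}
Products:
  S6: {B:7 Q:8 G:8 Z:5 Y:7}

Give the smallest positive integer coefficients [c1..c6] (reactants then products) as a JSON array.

Coefficients: [3, 2, 5, 2, 6, 5]

B: 3·5+2·7+5·0+2·3+6·0 = 35 | 5·7 = 35
Q: 3·0+2·5+5·0+2·0+6·5 = 40 | 5·8 = 40
G: 3·0+2·0+5·2+2·0+6·5 = 40 | 5·8 = 40
Z: 3·1+2·0+5·0+2·2+6·3 = 25 | 5·5 = 25
Y: 3·0+2·0+5·7+2·0+6·0 = 35 | 5·7 = 35
gcd(3,2,5,2,6,5) = 1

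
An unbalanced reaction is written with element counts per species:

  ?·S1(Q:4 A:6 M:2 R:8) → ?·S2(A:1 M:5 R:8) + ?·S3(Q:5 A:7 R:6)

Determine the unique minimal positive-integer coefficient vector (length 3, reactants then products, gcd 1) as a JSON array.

Q: 5·4 = 20 | 2·0+4·5 = 20
A: 5·6 = 30 | 2·1+4·7 = 30
M: 5·2 = 10 | 2·5+4·0 = 10
R: 5·8 = 40 | 2·8+4·6 = 40
gcd(5,2,4) = 1

Coefficients: [5, 2, 4]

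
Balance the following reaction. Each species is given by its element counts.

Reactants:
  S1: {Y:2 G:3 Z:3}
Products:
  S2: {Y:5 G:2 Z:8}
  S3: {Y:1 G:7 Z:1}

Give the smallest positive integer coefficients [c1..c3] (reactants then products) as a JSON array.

Coefficients: [3, 1, 1]

Y: 3·2 = 6 | 1·5+1·1 = 6
G: 3·3 = 9 | 1·2+1·7 = 9
Z: 3·3 = 9 | 1·8+1·1 = 9
gcd(3,1,1) = 1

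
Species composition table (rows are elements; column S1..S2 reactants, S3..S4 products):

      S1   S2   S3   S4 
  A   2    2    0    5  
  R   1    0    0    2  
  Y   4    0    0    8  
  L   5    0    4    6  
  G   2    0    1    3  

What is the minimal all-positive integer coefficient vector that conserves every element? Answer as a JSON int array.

Coefficients: [4, 1, 2, 2]

A: 4·2+1·2 = 10 | 2·0+2·5 = 10
R: 4·1+1·0 = 4 | 2·0+2·2 = 4
Y: 4·4+1·0 = 16 | 2·0+2·8 = 16
L: 4·5+1·0 = 20 | 2·4+2·6 = 20
G: 4·2+1·0 = 8 | 2·1+2·3 = 8
gcd(4,1,2,2) = 1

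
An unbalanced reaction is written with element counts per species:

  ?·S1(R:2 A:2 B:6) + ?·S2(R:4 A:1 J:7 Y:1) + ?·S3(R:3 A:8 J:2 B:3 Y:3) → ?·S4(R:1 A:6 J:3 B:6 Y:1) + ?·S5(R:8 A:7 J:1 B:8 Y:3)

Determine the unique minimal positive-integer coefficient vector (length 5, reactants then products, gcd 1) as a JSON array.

R: 6·2+1·4+4·3 = 28 | 4·1+3·8 = 28
A: 6·2+1·1+4·8 = 45 | 4·6+3·7 = 45
J: 6·0+1·7+4·2 = 15 | 4·3+3·1 = 15
B: 6·6+1·0+4·3 = 48 | 4·6+3·8 = 48
Y: 6·0+1·1+4·3 = 13 | 4·1+3·3 = 13
gcd(6,1,4,4,3) = 1

Coefficients: [6, 1, 4, 4, 3]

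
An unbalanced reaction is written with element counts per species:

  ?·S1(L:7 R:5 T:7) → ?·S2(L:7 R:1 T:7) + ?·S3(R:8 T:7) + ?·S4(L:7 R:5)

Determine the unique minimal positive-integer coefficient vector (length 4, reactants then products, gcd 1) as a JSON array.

Coefficients: [3, 2, 1, 1]

L: 3·7 = 21 | 2·7+1·0+1·7 = 21
R: 3·5 = 15 | 2·1+1·8+1·5 = 15
T: 3·7 = 21 | 2·7+1·7+1·0 = 21
gcd(3,2,1,1) = 1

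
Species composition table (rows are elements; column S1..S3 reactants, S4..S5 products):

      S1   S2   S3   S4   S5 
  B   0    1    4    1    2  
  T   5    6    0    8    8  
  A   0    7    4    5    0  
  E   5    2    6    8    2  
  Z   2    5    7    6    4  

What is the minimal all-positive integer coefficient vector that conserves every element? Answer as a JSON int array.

B: 6·0+3·1+1·4 = 7 | 5·1+1·2 = 7
T: 6·5+3·6+1·0 = 48 | 5·8+1·8 = 48
A: 6·0+3·7+1·4 = 25 | 5·5+1·0 = 25
E: 6·5+3·2+1·6 = 42 | 5·8+1·2 = 42
Z: 6·2+3·5+1·7 = 34 | 5·6+1·4 = 34
gcd(6,3,1,5,1) = 1

Coefficients: [6, 3, 1, 5, 1]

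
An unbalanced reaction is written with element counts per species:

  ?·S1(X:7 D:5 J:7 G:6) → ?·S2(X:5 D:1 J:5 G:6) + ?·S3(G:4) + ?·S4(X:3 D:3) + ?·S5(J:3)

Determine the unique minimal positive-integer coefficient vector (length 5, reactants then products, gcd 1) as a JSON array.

Coefficients: [4, 2, 3, 6, 6]

X: 4·7 = 28 | 2·5+3·0+6·3+6·0 = 28
D: 4·5 = 20 | 2·1+3·0+6·3+6·0 = 20
J: 4·7 = 28 | 2·5+3·0+6·0+6·3 = 28
G: 4·6 = 24 | 2·6+3·4+6·0+6·0 = 24
gcd(4,2,3,6,6) = 1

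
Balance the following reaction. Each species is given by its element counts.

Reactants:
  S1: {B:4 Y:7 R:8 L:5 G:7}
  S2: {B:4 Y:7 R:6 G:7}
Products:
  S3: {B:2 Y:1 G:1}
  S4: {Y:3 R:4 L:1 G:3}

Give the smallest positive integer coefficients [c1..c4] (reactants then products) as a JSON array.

Coefficients: [1, 2, 6, 5]

B: 1·4+2·4 = 12 | 6·2+5·0 = 12
Y: 1·7+2·7 = 21 | 6·1+5·3 = 21
R: 1·8+2·6 = 20 | 6·0+5·4 = 20
L: 1·5+2·0 = 5 | 6·0+5·1 = 5
G: 1·7+2·7 = 21 | 6·1+5·3 = 21
gcd(1,2,6,5) = 1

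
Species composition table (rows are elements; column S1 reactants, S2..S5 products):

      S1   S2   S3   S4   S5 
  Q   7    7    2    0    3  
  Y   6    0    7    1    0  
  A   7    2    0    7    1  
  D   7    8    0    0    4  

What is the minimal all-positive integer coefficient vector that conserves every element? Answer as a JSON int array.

Q: 4·7 = 28 | 1·7+3·2+3·0+5·3 = 28
Y: 4·6 = 24 | 1·0+3·7+3·1+5·0 = 24
A: 4·7 = 28 | 1·2+3·0+3·7+5·1 = 28
D: 4·7 = 28 | 1·8+3·0+3·0+5·4 = 28
gcd(4,1,3,3,5) = 1

Coefficients: [4, 1, 3, 3, 5]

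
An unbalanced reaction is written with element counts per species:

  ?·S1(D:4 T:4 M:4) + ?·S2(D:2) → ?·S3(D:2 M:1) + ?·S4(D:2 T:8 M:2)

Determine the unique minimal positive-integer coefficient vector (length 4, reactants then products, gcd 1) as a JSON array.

Coefficients: [2, 3, 6, 1]

D: 2·4+3·2 = 14 | 6·2+1·2 = 14
T: 2·4+3·0 = 8 | 6·0+1·8 = 8
M: 2·4+3·0 = 8 | 6·1+1·2 = 8
gcd(2,3,6,1) = 1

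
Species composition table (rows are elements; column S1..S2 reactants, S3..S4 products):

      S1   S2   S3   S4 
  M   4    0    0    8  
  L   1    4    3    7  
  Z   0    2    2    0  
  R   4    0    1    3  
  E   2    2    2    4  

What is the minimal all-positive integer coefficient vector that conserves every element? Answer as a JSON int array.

M: 2·4+5·0 = 8 | 5·0+1·8 = 8
L: 2·1+5·4 = 22 | 5·3+1·7 = 22
Z: 2·0+5·2 = 10 | 5·2+1·0 = 10
R: 2·4+5·0 = 8 | 5·1+1·3 = 8
E: 2·2+5·2 = 14 | 5·2+1·4 = 14
gcd(2,5,5,1) = 1

Coefficients: [2, 5, 5, 1]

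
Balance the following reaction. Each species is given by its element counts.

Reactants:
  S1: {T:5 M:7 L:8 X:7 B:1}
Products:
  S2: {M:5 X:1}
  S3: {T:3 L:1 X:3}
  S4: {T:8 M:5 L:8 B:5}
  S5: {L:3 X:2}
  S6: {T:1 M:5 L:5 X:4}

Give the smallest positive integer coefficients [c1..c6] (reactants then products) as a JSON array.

T: 5·5 = 25 | 1·0+4·3+1·8+1·0+5·1 = 25
M: 5·7 = 35 | 1·5+4·0+1·5+1·0+5·5 = 35
L: 5·8 = 40 | 1·0+4·1+1·8+1·3+5·5 = 40
X: 5·7 = 35 | 1·1+4·3+1·0+1·2+5·4 = 35
B: 5·1 = 5 | 1·0+4·0+1·5+1·0+5·0 = 5
gcd(5,1,4,1,1,5) = 1

Coefficients: [5, 1, 4, 1, 1, 5]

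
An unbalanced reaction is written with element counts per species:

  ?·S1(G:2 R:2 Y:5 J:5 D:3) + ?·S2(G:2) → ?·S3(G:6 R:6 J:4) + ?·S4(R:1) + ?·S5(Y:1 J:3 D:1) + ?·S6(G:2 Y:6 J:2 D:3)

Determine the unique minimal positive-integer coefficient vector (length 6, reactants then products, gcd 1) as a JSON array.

G: 6·2+1·2 = 14 | 1·6+6·0+6·0+4·2 = 14
R: 6·2+1·0 = 12 | 1·6+6·1+6·0+4·0 = 12
Y: 6·5+1·0 = 30 | 1·0+6·0+6·1+4·6 = 30
J: 6·5+1·0 = 30 | 1·4+6·0+6·3+4·2 = 30
D: 6·3+1·0 = 18 | 1·0+6·0+6·1+4·3 = 18
gcd(6,1,1,6,6,4) = 1

Coefficients: [6, 1, 1, 6, 6, 4]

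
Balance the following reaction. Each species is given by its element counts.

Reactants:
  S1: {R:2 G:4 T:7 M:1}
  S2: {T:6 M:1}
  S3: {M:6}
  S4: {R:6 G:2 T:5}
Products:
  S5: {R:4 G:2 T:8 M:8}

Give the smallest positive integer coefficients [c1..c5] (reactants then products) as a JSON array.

R: 1·2+3·0+6·0+3·6 = 20 | 5·4 = 20
G: 1·4+3·0+6·0+3·2 = 10 | 5·2 = 10
T: 1·7+3·6+6·0+3·5 = 40 | 5·8 = 40
M: 1·1+3·1+6·6+3·0 = 40 | 5·8 = 40
gcd(1,3,6,3,5) = 1

Coefficients: [1, 3, 6, 3, 5]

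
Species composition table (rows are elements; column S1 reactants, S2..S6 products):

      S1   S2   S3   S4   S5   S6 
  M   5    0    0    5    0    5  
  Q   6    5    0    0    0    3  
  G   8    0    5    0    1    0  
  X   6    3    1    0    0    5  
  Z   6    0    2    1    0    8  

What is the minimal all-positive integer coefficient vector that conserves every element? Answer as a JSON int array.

M: 3·5 = 15 | 3·0+4·0+2·5+4·0+1·5 = 15
Q: 3·6 = 18 | 3·5+4·0+2·0+4·0+1·3 = 18
G: 3·8 = 24 | 3·0+4·5+2·0+4·1+1·0 = 24
X: 3·6 = 18 | 3·3+4·1+2·0+4·0+1·5 = 18
Z: 3·6 = 18 | 3·0+4·2+2·1+4·0+1·8 = 18
gcd(3,3,4,2,4,1) = 1

Coefficients: [3, 3, 4, 2, 4, 1]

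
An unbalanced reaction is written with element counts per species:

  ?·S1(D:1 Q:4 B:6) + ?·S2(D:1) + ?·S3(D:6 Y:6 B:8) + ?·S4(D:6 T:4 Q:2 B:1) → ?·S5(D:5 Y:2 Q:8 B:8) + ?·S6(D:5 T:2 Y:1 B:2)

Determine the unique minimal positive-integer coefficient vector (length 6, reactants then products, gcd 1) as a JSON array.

Coefficients: [1, 6, 1, 2, 1, 4]

D: 1·1+6·1+1·6+2·6 = 25 | 1·5+4·5 = 25
T: 1·0+6·0+1·0+2·4 = 8 | 1·0+4·2 = 8
Y: 1·0+6·0+1·6+2·0 = 6 | 1·2+4·1 = 6
Q: 1·4+6·0+1·0+2·2 = 8 | 1·8+4·0 = 8
B: 1·6+6·0+1·8+2·1 = 16 | 1·8+4·2 = 16
gcd(1,6,1,2,1,4) = 1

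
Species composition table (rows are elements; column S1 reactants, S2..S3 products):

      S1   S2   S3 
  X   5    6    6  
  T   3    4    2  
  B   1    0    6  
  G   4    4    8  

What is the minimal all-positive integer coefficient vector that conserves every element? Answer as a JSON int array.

Coefficients: [6, 4, 1]

X: 6·5 = 30 | 4·6+1·6 = 30
T: 6·3 = 18 | 4·4+1·2 = 18
B: 6·1 = 6 | 4·0+1·6 = 6
G: 6·4 = 24 | 4·4+1·8 = 24
gcd(6,4,1) = 1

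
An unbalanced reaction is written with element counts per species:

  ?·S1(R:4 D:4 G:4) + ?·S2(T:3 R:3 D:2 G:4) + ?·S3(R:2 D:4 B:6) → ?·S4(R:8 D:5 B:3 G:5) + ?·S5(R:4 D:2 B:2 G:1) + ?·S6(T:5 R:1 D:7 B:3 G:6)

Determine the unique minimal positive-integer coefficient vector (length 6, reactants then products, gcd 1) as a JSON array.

Coefficients: [4, 5, 4, 3, 3, 3]

T: 4·0+5·3+4·0 = 15 | 3·0+3·0+3·5 = 15
R: 4·4+5·3+4·2 = 39 | 3·8+3·4+3·1 = 39
D: 4·4+5·2+4·4 = 42 | 3·5+3·2+3·7 = 42
B: 4·0+5·0+4·6 = 24 | 3·3+3·2+3·3 = 24
G: 4·4+5·4+4·0 = 36 | 3·5+3·1+3·6 = 36
gcd(4,5,4,3,3,3) = 1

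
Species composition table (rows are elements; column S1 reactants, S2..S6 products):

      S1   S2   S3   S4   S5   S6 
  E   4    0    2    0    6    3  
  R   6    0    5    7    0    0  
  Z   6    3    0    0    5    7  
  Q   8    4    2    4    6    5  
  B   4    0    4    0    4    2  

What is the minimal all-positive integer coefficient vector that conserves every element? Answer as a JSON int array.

E: 6·4 = 24 | 1·0+3·2+3·0+1·6+4·3 = 24
R: 6·6 = 36 | 1·0+3·5+3·7+1·0+4·0 = 36
Z: 6·6 = 36 | 1·3+3·0+3·0+1·5+4·7 = 36
Q: 6·8 = 48 | 1·4+3·2+3·4+1·6+4·5 = 48
B: 6·4 = 24 | 1·0+3·4+3·0+1·4+4·2 = 24
gcd(6,1,3,3,1,4) = 1

Coefficients: [6, 1, 3, 3, 1, 4]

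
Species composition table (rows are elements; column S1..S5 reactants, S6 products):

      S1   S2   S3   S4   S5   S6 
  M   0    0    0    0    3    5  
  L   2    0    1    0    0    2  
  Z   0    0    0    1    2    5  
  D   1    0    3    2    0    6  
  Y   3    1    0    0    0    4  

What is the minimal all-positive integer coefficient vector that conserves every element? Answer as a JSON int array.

Coefficients: [2, 6, 2, 5, 5, 3]

M: 2·0+6·0+2·0+5·0+5·3 = 15 | 3·5 = 15
L: 2·2+6·0+2·1+5·0+5·0 = 6 | 3·2 = 6
Z: 2·0+6·0+2·0+5·1+5·2 = 15 | 3·5 = 15
D: 2·1+6·0+2·3+5·2+5·0 = 18 | 3·6 = 18
Y: 2·3+6·1+2·0+5·0+5·0 = 12 | 3·4 = 12
gcd(2,6,2,5,5,3) = 1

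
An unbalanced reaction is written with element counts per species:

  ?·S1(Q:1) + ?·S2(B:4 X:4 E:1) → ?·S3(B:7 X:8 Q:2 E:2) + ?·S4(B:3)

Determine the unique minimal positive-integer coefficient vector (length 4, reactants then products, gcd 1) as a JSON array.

B: 6·0+6·4 = 24 | 3·7+1·3 = 24
X: 6·0+6·4 = 24 | 3·8+1·0 = 24
Q: 6·1+6·0 = 6 | 3·2+1·0 = 6
E: 6·0+6·1 = 6 | 3·2+1·0 = 6
gcd(6,6,3,1) = 1

Coefficients: [6, 6, 3, 1]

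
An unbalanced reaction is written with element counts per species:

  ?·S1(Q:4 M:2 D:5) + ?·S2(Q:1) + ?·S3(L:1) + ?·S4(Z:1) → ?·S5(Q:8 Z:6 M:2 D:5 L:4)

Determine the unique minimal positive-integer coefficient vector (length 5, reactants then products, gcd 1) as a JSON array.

Q: 1·4+4·1+4·0+6·0 = 8 | 1·8 = 8
Z: 1·0+4·0+4·0+6·1 = 6 | 1·6 = 6
M: 1·2+4·0+4·0+6·0 = 2 | 1·2 = 2
D: 1·5+4·0+4·0+6·0 = 5 | 1·5 = 5
L: 1·0+4·0+4·1+6·0 = 4 | 1·4 = 4
gcd(1,4,4,6,1) = 1

Coefficients: [1, 4, 4, 6, 1]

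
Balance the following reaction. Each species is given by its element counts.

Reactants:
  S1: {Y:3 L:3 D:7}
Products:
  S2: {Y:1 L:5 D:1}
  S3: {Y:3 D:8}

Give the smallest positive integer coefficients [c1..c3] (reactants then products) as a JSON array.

Y: 5·3 = 15 | 3·1+4·3 = 15
L: 5·3 = 15 | 3·5+4·0 = 15
D: 5·7 = 35 | 3·1+4·8 = 35
gcd(5,3,4) = 1

Coefficients: [5, 3, 4]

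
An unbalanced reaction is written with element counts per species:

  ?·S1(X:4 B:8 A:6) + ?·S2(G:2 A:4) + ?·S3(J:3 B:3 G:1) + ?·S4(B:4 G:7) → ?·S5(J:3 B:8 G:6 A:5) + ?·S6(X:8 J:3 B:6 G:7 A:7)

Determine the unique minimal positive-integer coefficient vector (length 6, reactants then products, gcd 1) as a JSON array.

X: 2·4+5·0+6·0+3·0 = 8 | 5·0+1·8 = 8
J: 2·0+5·0+6·3+3·0 = 18 | 5·3+1·3 = 18
B: 2·8+5·0+6·3+3·4 = 46 | 5·8+1·6 = 46
G: 2·0+5·2+6·1+3·7 = 37 | 5·6+1·7 = 37
A: 2·6+5·4+6·0+3·0 = 32 | 5·5+1·7 = 32
gcd(2,5,6,3,5,1) = 1

Coefficients: [2, 5, 6, 3, 5, 1]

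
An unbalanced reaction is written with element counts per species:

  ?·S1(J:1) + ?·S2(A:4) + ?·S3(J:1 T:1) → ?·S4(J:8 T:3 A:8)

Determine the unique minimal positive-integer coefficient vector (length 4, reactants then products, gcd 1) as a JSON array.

Coefficients: [5, 2, 3, 1]

J: 5·1+2·0+3·1 = 8 | 1·8 = 8
T: 5·0+2·0+3·1 = 3 | 1·3 = 3
A: 5·0+2·4+3·0 = 8 | 1·8 = 8
gcd(5,2,3,1) = 1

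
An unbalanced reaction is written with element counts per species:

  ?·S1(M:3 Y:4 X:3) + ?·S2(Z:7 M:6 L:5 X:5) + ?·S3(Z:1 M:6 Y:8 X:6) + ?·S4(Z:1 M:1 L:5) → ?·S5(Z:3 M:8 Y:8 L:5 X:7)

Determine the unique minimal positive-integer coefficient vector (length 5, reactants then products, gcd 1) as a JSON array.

Z: 2·0+1·7+4·1+4·1 = 15 | 5·3 = 15
M: 2·3+1·6+4·6+4·1 = 40 | 5·8 = 40
Y: 2·4+1·0+4·8+4·0 = 40 | 5·8 = 40
L: 2·0+1·5+4·0+4·5 = 25 | 5·5 = 25
X: 2·3+1·5+4·6+4·0 = 35 | 5·7 = 35
gcd(2,1,4,4,5) = 1

Coefficients: [2, 1, 4, 4, 5]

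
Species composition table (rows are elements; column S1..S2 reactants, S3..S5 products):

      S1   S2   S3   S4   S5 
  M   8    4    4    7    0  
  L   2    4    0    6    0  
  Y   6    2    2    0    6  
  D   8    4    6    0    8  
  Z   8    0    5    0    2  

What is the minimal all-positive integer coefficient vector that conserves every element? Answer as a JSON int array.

M: 2·8+5·4 = 36 | 2·4+4·7+3·0 = 36
L: 2·2+5·4 = 24 | 2·0+4·6+3·0 = 24
Y: 2·6+5·2 = 22 | 2·2+4·0+3·6 = 22
D: 2·8+5·4 = 36 | 2·6+4·0+3·8 = 36
Z: 2·8+5·0 = 16 | 2·5+4·0+3·2 = 16
gcd(2,5,2,4,3) = 1

Coefficients: [2, 5, 2, 4, 3]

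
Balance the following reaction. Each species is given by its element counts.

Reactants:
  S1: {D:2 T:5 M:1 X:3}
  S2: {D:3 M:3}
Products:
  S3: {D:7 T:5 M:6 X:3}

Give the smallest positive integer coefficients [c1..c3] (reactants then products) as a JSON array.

Coefficients: [3, 5, 3]

D: 3·2+5·3 = 21 | 3·7 = 21
T: 3·5+5·0 = 15 | 3·5 = 15
M: 3·1+5·3 = 18 | 3·6 = 18
X: 3·3+5·0 = 9 | 3·3 = 9
gcd(3,5,3) = 1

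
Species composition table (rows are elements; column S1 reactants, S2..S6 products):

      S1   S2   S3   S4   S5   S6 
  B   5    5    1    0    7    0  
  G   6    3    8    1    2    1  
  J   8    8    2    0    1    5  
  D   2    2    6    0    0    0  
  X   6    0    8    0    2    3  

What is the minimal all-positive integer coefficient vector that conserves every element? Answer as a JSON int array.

B: 4·5 = 20 | 1·5+1·1+5·0+2·7+4·0 = 20
G: 4·6 = 24 | 1·3+1·8+5·1+2·2+4·1 = 24
J: 4·8 = 32 | 1·8+1·2+5·0+2·1+4·5 = 32
D: 4·2 = 8 | 1·2+1·6+5·0+2·0+4·0 = 8
X: 4·6 = 24 | 1·0+1·8+5·0+2·2+4·3 = 24
gcd(4,1,1,5,2,4) = 1

Coefficients: [4, 1, 1, 5, 2, 4]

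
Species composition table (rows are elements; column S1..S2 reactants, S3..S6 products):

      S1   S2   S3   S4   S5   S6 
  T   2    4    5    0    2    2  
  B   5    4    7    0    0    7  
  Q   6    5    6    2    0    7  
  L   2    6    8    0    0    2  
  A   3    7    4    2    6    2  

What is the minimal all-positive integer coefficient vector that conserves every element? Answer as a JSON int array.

Coefficients: [4, 2, 2, 4, 1, 2]

T: 4·2+2·4 = 16 | 2·5+4·0+1·2+2·2 = 16
B: 4·5+2·4 = 28 | 2·7+4·0+1·0+2·7 = 28
Q: 4·6+2·5 = 34 | 2·6+4·2+1·0+2·7 = 34
L: 4·2+2·6 = 20 | 2·8+4·0+1·0+2·2 = 20
A: 4·3+2·7 = 26 | 2·4+4·2+1·6+2·2 = 26
gcd(4,2,2,4,1,2) = 1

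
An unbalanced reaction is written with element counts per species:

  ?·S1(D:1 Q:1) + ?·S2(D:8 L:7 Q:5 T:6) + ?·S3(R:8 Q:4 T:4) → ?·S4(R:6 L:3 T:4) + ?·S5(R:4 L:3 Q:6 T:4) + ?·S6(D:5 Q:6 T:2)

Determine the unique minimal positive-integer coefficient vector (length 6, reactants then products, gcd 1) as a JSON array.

Coefficients: [1, 3, 5, 6, 1, 5]

D: 1·1+3·8+5·0 = 25 | 6·0+1·0+5·5 = 25
R: 1·0+3·0+5·8 = 40 | 6·6+1·4+5·0 = 40
L: 1·0+3·7+5·0 = 21 | 6·3+1·3+5·0 = 21
Q: 1·1+3·5+5·4 = 36 | 6·0+1·6+5·6 = 36
T: 1·0+3·6+5·4 = 38 | 6·4+1·4+5·2 = 38
gcd(1,3,5,6,1,5) = 1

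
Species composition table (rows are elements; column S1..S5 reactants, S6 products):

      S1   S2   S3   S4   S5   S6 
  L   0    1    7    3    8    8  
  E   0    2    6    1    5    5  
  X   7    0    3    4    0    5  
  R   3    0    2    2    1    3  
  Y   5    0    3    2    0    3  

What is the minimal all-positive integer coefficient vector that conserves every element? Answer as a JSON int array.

L: 1·0+2·1+1·7+5·3+3·8 = 48 | 6·8 = 48
E: 1·0+2·2+1·6+5·1+3·5 = 30 | 6·5 = 30
X: 1·7+2·0+1·3+5·4+3·0 = 30 | 6·5 = 30
R: 1·3+2·0+1·2+5·2+3·1 = 18 | 6·3 = 18
Y: 1·5+2·0+1·3+5·2+3·0 = 18 | 6·3 = 18
gcd(1,2,1,5,3,6) = 1

Coefficients: [1, 2, 1, 5, 3, 6]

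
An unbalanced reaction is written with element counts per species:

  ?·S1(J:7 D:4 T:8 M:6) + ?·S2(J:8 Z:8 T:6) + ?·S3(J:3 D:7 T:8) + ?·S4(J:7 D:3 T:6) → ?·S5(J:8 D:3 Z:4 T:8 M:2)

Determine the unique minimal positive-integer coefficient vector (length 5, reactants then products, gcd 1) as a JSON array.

J: 2·7+3·8+1·3+1·7 = 48 | 6·8 = 48
D: 2·4+3·0+1·7+1·3 = 18 | 6·3 = 18
Z: 2·0+3·8+1·0+1·0 = 24 | 6·4 = 24
T: 2·8+3·6+1·8+1·6 = 48 | 6·8 = 48
M: 2·6+3·0+1·0+1·0 = 12 | 6·2 = 12
gcd(2,3,1,1,6) = 1

Coefficients: [2, 3, 1, 1, 6]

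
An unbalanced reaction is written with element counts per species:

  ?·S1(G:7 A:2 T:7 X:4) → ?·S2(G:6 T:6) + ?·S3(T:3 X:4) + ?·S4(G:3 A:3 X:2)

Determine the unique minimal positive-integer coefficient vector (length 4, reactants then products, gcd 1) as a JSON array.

Coefficients: [6, 5, 4, 4]

G: 6·7 = 42 | 5·6+4·0+4·3 = 42
A: 6·2 = 12 | 5·0+4·0+4·3 = 12
T: 6·7 = 42 | 5·6+4·3+4·0 = 42
X: 6·4 = 24 | 5·0+4·4+4·2 = 24
gcd(6,5,4,4) = 1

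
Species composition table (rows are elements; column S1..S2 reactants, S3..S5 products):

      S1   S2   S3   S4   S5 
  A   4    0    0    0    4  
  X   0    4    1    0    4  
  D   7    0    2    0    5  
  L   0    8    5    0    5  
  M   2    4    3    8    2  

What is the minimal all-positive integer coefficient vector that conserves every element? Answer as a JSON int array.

Coefficients: [4, 5, 4, 1, 4]

A: 4·4+5·0 = 16 | 4·0+1·0+4·4 = 16
X: 4·0+5·4 = 20 | 4·1+1·0+4·4 = 20
D: 4·7+5·0 = 28 | 4·2+1·0+4·5 = 28
L: 4·0+5·8 = 40 | 4·5+1·0+4·5 = 40
M: 4·2+5·4 = 28 | 4·3+1·8+4·2 = 28
gcd(4,5,4,1,4) = 1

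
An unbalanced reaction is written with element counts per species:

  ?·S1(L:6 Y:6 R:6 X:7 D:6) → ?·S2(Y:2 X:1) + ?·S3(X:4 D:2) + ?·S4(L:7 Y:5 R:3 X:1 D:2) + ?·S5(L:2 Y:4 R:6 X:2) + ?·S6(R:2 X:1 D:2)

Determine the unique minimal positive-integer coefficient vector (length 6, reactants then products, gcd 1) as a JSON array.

Coefficients: [5, 3, 5, 4, 1, 6]

L: 5·6 = 30 | 3·0+5·0+4·7+1·2+6·0 = 30
Y: 5·6 = 30 | 3·2+5·0+4·5+1·4+6·0 = 30
R: 5·6 = 30 | 3·0+5·0+4·3+1·6+6·2 = 30
X: 5·7 = 35 | 3·1+5·4+4·1+1·2+6·1 = 35
D: 5·6 = 30 | 3·0+5·2+4·2+1·0+6·2 = 30
gcd(5,3,5,4,1,6) = 1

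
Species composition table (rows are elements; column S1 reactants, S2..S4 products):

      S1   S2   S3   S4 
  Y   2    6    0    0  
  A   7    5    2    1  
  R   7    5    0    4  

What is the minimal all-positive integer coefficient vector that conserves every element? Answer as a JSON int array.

Y: 3·2 = 6 | 1·6+6·0+4·0 = 6
A: 3·7 = 21 | 1·5+6·2+4·1 = 21
R: 3·7 = 21 | 1·5+6·0+4·4 = 21
gcd(3,1,6,4) = 1

Coefficients: [3, 1, 6, 4]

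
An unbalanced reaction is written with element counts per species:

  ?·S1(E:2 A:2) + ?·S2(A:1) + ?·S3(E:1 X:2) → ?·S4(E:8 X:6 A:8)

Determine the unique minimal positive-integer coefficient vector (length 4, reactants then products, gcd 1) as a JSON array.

Coefficients: [5, 6, 6, 2]

E: 5·2+6·0+6·1 = 16 | 2·8 = 16
X: 5·0+6·0+6·2 = 12 | 2·6 = 12
A: 5·2+6·1+6·0 = 16 | 2·8 = 16
gcd(5,6,6,2) = 1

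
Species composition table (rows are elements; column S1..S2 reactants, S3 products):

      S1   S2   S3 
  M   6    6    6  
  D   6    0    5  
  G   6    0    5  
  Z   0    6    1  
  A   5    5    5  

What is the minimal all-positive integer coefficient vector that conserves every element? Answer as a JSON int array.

M: 5·6+1·6 = 36 | 6·6 = 36
D: 5·6+1·0 = 30 | 6·5 = 30
G: 5·6+1·0 = 30 | 6·5 = 30
Z: 5·0+1·6 = 6 | 6·1 = 6
A: 5·5+1·5 = 30 | 6·5 = 30
gcd(5,1,6) = 1

Coefficients: [5, 1, 6]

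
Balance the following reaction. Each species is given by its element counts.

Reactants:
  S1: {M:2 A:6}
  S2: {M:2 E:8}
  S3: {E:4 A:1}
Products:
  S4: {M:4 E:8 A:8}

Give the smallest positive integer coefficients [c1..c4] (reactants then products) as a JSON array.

Coefficients: [5, 3, 2, 4]

M: 5·2+3·2+2·0 = 16 | 4·4 = 16
E: 5·0+3·8+2·4 = 32 | 4·8 = 32
A: 5·6+3·0+2·1 = 32 | 4·8 = 32
gcd(5,3,2,4) = 1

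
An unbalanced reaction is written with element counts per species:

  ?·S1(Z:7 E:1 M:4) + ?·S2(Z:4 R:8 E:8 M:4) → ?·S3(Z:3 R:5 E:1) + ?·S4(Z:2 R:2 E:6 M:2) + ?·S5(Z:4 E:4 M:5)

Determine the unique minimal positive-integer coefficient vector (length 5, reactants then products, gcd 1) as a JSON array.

Z: 4·7+4·4 = 44 | 6·3+1·2+6·4 = 44
R: 4·0+4·8 = 32 | 6·5+1·2+6·0 = 32
E: 4·1+4·8 = 36 | 6·1+1·6+6·4 = 36
M: 4·4+4·4 = 32 | 6·0+1·2+6·5 = 32
gcd(4,4,6,1,6) = 1

Coefficients: [4, 4, 6, 1, 6]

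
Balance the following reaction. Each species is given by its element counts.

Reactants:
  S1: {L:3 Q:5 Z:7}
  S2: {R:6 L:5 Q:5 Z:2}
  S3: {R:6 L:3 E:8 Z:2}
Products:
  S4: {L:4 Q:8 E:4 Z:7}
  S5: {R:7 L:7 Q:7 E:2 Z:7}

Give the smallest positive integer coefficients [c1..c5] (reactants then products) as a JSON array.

Coefficients: [5, 5, 2, 1, 6]

R: 5·0+5·6+2·6 = 42 | 1·0+6·7 = 42
L: 5·3+5·5+2·3 = 46 | 1·4+6·7 = 46
Q: 5·5+5·5+2·0 = 50 | 1·8+6·7 = 50
E: 5·0+5·0+2·8 = 16 | 1·4+6·2 = 16
Z: 5·7+5·2+2·2 = 49 | 1·7+6·7 = 49
gcd(5,5,2,1,6) = 1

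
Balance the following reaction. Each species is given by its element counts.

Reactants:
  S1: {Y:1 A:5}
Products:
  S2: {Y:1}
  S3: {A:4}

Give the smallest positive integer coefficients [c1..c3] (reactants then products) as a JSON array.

Y: 4·1 = 4 | 4·1+5·0 = 4
A: 4·5 = 20 | 4·0+5·4 = 20
gcd(4,4,5) = 1

Coefficients: [4, 4, 5]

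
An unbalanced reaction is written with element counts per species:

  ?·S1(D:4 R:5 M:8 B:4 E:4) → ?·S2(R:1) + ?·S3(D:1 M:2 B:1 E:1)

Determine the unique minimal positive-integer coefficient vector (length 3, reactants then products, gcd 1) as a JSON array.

Coefficients: [1, 5, 4]

D: 1·4 = 4 | 5·0+4·1 = 4
R: 1·5 = 5 | 5·1+4·0 = 5
M: 1·8 = 8 | 5·0+4·2 = 8
B: 1·4 = 4 | 5·0+4·1 = 4
E: 1·4 = 4 | 5·0+4·1 = 4
gcd(1,5,4) = 1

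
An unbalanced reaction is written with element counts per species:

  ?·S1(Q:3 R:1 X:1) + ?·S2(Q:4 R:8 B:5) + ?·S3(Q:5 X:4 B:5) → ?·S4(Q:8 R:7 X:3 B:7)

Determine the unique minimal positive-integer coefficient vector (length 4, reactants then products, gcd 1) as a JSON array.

Q: 3·3+4·4+3·5 = 40 | 5·8 = 40
R: 3·1+4·8+3·0 = 35 | 5·7 = 35
X: 3·1+4·0+3·4 = 15 | 5·3 = 15
B: 3·0+4·5+3·5 = 35 | 5·7 = 35
gcd(3,4,3,5) = 1

Coefficients: [3, 4, 3, 5]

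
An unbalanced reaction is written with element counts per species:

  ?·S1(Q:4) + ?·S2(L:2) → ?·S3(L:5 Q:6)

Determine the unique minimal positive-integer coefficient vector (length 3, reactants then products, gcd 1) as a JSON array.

L: 3·0+5·2 = 10 | 2·5 = 10
Q: 3·4+5·0 = 12 | 2·6 = 12
gcd(3,5,2) = 1

Coefficients: [3, 5, 2]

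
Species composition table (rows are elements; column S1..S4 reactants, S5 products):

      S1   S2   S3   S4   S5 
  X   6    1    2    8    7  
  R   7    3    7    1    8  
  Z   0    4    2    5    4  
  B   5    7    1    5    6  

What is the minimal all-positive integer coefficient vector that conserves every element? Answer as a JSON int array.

Coefficients: [2, 1, 3, 2, 5]

X: 2·6+1·1+3·2+2·8 = 35 | 5·7 = 35
R: 2·7+1·3+3·7+2·1 = 40 | 5·8 = 40
Z: 2·0+1·4+3·2+2·5 = 20 | 5·4 = 20
B: 2·5+1·7+3·1+2·5 = 30 | 5·6 = 30
gcd(2,1,3,2,5) = 1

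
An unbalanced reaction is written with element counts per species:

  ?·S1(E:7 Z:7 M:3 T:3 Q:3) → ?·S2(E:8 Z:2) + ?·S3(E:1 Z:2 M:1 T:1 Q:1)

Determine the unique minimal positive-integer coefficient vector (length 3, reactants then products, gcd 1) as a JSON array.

Coefficients: [2, 1, 6]

E: 2·7 = 14 | 1·8+6·1 = 14
Z: 2·7 = 14 | 1·2+6·2 = 14
M: 2·3 = 6 | 1·0+6·1 = 6
T: 2·3 = 6 | 1·0+6·1 = 6
Q: 2·3 = 6 | 1·0+6·1 = 6
gcd(2,1,6) = 1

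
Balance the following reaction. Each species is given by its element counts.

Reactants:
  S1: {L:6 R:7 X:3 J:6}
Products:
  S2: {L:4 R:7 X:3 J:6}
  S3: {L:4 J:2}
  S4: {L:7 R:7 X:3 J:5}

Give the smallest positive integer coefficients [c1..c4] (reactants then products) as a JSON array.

L: 5·6 = 30 | 3·4+1·4+2·7 = 30
R: 5·7 = 35 | 3·7+1·0+2·7 = 35
X: 5·3 = 15 | 3·3+1·0+2·3 = 15
J: 5·6 = 30 | 3·6+1·2+2·5 = 30
gcd(5,3,1,2) = 1

Coefficients: [5, 3, 1, 2]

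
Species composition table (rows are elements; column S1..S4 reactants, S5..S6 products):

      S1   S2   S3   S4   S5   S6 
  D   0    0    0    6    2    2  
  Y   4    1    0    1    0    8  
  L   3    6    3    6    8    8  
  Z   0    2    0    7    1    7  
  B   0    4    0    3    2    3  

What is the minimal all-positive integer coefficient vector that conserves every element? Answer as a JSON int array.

D: 3·0+2·0+5·0+2·6 = 12 | 4·2+2·2 = 12
Y: 3·4+2·1+5·0+2·1 = 16 | 4·0+2·8 = 16
L: 3·3+2·6+5·3+2·6 = 48 | 4·8+2·8 = 48
Z: 3·0+2·2+5·0+2·7 = 18 | 4·1+2·7 = 18
B: 3·0+2·4+5·0+2·3 = 14 | 4·2+2·3 = 14
gcd(3,2,5,2,4,2) = 1

Coefficients: [3, 2, 5, 2, 4, 2]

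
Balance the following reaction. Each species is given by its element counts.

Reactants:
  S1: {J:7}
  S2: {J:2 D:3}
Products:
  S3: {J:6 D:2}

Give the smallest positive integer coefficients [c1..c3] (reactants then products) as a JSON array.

Coefficients: [2, 2, 3]

J: 2·7+2·2 = 18 | 3·6 = 18
D: 2·0+2·3 = 6 | 3·2 = 6
gcd(2,2,3) = 1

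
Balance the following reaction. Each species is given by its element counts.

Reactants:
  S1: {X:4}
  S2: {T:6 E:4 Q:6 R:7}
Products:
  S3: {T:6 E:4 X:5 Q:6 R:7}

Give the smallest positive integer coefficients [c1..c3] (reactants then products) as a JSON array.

Coefficients: [5, 4, 4]

T: 5·0+4·6 = 24 | 4·6 = 24
E: 5·0+4·4 = 16 | 4·4 = 16
X: 5·4+4·0 = 20 | 4·5 = 20
Q: 5·0+4·6 = 24 | 4·6 = 24
R: 5·0+4·7 = 28 | 4·7 = 28
gcd(5,4,4) = 1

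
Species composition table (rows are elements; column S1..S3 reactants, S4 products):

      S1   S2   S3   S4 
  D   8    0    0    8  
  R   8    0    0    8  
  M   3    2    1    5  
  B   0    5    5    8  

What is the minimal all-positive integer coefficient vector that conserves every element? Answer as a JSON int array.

D: 5·8+2·0+6·0 = 40 | 5·8 = 40
R: 5·8+2·0+6·0 = 40 | 5·8 = 40
M: 5·3+2·2+6·1 = 25 | 5·5 = 25
B: 5·0+2·5+6·5 = 40 | 5·8 = 40
gcd(5,2,6,5) = 1

Coefficients: [5, 2, 6, 5]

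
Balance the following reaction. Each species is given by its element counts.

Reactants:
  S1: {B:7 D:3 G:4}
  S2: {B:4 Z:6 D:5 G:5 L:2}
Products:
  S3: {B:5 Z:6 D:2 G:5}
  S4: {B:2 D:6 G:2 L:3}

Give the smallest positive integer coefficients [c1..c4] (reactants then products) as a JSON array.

B: 1·7+3·4 = 19 | 3·5+2·2 = 19
Z: 1·0+3·6 = 18 | 3·6+2·0 = 18
D: 1·3+3·5 = 18 | 3·2+2·6 = 18
G: 1·4+3·5 = 19 | 3·5+2·2 = 19
L: 1·0+3·2 = 6 | 3·0+2·3 = 6
gcd(1,3,3,2) = 1

Coefficients: [1, 3, 3, 2]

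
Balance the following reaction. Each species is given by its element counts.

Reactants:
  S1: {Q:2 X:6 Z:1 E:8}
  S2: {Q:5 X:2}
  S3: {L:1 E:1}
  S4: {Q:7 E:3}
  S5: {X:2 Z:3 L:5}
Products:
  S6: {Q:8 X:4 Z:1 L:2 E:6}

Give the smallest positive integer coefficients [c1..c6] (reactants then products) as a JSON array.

Coefficients: [2, 3, 5, 3, 1, 5]

Q: 2·2+3·5+5·0+3·7+1·0 = 40 | 5·8 = 40
X: 2·6+3·2+5·0+3·0+1·2 = 20 | 5·4 = 20
Z: 2·1+3·0+5·0+3·0+1·3 = 5 | 5·1 = 5
L: 2·0+3·0+5·1+3·0+1·5 = 10 | 5·2 = 10
E: 2·8+3·0+5·1+3·3+1·0 = 30 | 5·6 = 30
gcd(2,3,5,3,1,5) = 1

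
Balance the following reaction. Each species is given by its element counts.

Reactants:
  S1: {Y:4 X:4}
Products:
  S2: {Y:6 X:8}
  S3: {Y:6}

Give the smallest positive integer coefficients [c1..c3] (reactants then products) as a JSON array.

Coefficients: [6, 3, 1]

Y: 6·4 = 24 | 3·6+1·6 = 24
X: 6·4 = 24 | 3·8+1·0 = 24
gcd(6,3,1) = 1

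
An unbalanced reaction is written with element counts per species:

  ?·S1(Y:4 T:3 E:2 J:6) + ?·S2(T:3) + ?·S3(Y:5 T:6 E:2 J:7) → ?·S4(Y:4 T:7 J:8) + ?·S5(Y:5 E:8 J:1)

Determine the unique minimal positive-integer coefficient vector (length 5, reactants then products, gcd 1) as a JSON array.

Y: 3·4+2·0+1·5 = 17 | 3·4+1·5 = 17
T: 3·3+2·3+1·6 = 21 | 3·7+1·0 = 21
E: 3·2+2·0+1·2 = 8 | 3·0+1·8 = 8
J: 3·6+2·0+1·7 = 25 | 3·8+1·1 = 25
gcd(3,2,1,3,1) = 1

Coefficients: [3, 2, 1, 3, 1]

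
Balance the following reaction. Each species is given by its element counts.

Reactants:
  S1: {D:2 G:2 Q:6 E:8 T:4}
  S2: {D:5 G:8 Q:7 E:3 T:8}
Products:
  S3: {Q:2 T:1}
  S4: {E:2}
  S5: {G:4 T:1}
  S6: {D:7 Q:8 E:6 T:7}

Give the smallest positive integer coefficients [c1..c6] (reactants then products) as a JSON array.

Coefficients: [2, 2, 5, 5, 5, 2]

D: 2·2+2·5 = 14 | 5·0+5·0+5·0+2·7 = 14
G: 2·2+2·8 = 20 | 5·0+5·0+5·4+2·0 = 20
Q: 2·6+2·7 = 26 | 5·2+5·0+5·0+2·8 = 26
E: 2·8+2·3 = 22 | 5·0+5·2+5·0+2·6 = 22
T: 2·4+2·8 = 24 | 5·1+5·0+5·1+2·7 = 24
gcd(2,2,5,5,5,2) = 1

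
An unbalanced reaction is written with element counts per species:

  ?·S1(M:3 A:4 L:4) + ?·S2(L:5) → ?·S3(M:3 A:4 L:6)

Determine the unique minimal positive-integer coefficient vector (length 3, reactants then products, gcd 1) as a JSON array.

M: 5·3+2·0 = 15 | 5·3 = 15
A: 5·4+2·0 = 20 | 5·4 = 20
L: 5·4+2·5 = 30 | 5·6 = 30
gcd(5,2,5) = 1

Coefficients: [5, 2, 5]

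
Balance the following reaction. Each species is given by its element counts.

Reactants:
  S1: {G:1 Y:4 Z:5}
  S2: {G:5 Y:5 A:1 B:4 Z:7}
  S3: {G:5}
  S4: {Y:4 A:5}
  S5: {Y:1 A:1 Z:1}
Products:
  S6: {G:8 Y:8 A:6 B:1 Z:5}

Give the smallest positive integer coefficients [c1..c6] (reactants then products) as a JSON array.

G: 2·1+1·5+5·5+4·0+3·0 = 32 | 4·8 = 32
Y: 2·4+1·5+5·0+4·4+3·1 = 32 | 4·8 = 32
A: 2·0+1·1+5·0+4·5+3·1 = 24 | 4·6 = 24
B: 2·0+1·4+5·0+4·0+3·0 = 4 | 4·1 = 4
Z: 2·5+1·7+5·0+4·0+3·1 = 20 | 4·5 = 20
gcd(2,1,5,4,3,4) = 1

Coefficients: [2, 1, 5, 4, 3, 4]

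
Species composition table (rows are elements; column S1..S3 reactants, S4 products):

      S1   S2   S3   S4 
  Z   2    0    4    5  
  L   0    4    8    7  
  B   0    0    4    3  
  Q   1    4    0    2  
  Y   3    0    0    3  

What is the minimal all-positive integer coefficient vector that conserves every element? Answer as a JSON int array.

Coefficients: [4, 1, 3, 4]

Z: 4·2+1·0+3·4 = 20 | 4·5 = 20
L: 4·0+1·4+3·8 = 28 | 4·7 = 28
B: 4·0+1·0+3·4 = 12 | 4·3 = 12
Q: 4·1+1·4+3·0 = 8 | 4·2 = 8
Y: 4·3+1·0+3·0 = 12 | 4·3 = 12
gcd(4,1,3,4) = 1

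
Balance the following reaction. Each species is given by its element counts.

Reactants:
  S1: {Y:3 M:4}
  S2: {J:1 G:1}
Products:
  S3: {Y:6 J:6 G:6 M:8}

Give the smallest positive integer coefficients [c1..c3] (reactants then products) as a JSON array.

Coefficients: [2, 6, 1]

Y: 2·3+6·0 = 6 | 1·6 = 6
J: 2·0+6·1 = 6 | 1·6 = 6
G: 2·0+6·1 = 6 | 1·6 = 6
M: 2·4+6·0 = 8 | 1·8 = 8
gcd(2,6,1) = 1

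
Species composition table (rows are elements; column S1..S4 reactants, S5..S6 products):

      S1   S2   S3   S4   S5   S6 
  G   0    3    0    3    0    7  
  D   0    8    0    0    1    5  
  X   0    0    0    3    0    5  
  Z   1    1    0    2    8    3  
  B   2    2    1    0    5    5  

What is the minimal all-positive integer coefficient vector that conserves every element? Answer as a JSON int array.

G: 5·0+2·3+6·0+5·3 = 21 | 1·0+3·7 = 21
D: 5·0+2·8+6·0+5·0 = 16 | 1·1+3·5 = 16
X: 5·0+2·0+6·0+5·3 = 15 | 1·0+3·5 = 15
Z: 5·1+2·1+6·0+5·2 = 17 | 1·8+3·3 = 17
B: 5·2+2·2+6·1+5·0 = 20 | 1·5+3·5 = 20
gcd(5,2,6,5,1,3) = 1

Coefficients: [5, 2, 6, 5, 1, 3]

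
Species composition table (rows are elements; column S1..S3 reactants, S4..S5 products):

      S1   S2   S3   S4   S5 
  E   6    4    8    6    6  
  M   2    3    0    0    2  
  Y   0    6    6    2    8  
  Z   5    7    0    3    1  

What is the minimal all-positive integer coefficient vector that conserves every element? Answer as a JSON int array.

E: 1·6+2·4+5·8 = 54 | 5·6+4·6 = 54
M: 1·2+2·3+5·0 = 8 | 5·0+4·2 = 8
Y: 1·0+2·6+5·6 = 42 | 5·2+4·8 = 42
Z: 1·5+2·7+5·0 = 19 | 5·3+4·1 = 19
gcd(1,2,5,5,4) = 1

Coefficients: [1, 2, 5, 5, 4]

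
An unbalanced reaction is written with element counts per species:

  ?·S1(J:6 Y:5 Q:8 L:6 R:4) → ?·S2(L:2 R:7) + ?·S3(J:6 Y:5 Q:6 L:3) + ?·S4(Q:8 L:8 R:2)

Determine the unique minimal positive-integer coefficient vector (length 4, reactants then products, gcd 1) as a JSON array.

Coefficients: [4, 2, 4, 1]

J: 4·6 = 24 | 2·0+4·6+1·0 = 24
Y: 4·5 = 20 | 2·0+4·5+1·0 = 20
Q: 4·8 = 32 | 2·0+4·6+1·8 = 32
L: 4·6 = 24 | 2·2+4·3+1·8 = 24
R: 4·4 = 16 | 2·7+4·0+1·2 = 16
gcd(4,2,4,1) = 1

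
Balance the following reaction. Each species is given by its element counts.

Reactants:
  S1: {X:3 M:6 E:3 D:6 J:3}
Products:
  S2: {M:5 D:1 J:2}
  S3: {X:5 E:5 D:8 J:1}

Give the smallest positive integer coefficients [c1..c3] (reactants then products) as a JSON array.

X: 5·3 = 15 | 6·0+3·5 = 15
M: 5·6 = 30 | 6·5+3·0 = 30
E: 5·3 = 15 | 6·0+3·5 = 15
D: 5·6 = 30 | 6·1+3·8 = 30
J: 5·3 = 15 | 6·2+3·1 = 15
gcd(5,6,3) = 1

Coefficients: [5, 6, 3]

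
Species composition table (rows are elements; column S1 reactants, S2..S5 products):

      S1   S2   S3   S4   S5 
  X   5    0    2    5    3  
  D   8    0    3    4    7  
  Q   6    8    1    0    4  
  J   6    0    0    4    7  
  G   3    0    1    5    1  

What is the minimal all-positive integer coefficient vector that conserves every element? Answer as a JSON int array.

Coefficients: [3, 1, 2, 1, 2]

X: 3·5 = 15 | 1·0+2·2+1·5+2·3 = 15
D: 3·8 = 24 | 1·0+2·3+1·4+2·7 = 24
Q: 3·6 = 18 | 1·8+2·1+1·0+2·4 = 18
J: 3·6 = 18 | 1·0+2·0+1·4+2·7 = 18
G: 3·3 = 9 | 1·0+2·1+1·5+2·1 = 9
gcd(3,1,2,1,2) = 1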